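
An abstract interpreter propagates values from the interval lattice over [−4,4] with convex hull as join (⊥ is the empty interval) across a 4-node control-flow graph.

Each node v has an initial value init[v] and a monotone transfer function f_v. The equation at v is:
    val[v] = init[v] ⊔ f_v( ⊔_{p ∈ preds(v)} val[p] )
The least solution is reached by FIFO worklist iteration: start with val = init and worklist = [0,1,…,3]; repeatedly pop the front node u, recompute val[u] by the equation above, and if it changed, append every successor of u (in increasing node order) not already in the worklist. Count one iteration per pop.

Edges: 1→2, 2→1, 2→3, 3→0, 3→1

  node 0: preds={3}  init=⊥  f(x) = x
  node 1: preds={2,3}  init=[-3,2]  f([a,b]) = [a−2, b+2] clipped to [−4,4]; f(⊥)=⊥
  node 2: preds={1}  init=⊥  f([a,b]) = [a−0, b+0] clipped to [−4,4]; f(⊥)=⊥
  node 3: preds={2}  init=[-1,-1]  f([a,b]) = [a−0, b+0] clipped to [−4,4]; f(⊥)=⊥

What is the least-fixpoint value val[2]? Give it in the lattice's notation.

[-4,4]

Iteration log — 11 steps:
  step 1. node 0  ⊔preds=[-1,-1]  new=[-1,-1]  old=⊥  +wl: 
  step 2. node 1  ⊔preds=[-1,-1]  new=[-3,2]  stable
  step 3. node 2  ⊔preds=[-3,2]  new=[-3,2]  old=⊥  +wl: 1
  step 4. node 3  ⊔preds=[-3,2]  new=[-3,2]  old=[-1,-1]  +wl: 0
  step 5. node 1  ⊔preds=[-3,2]  new=[-4,4]  old=[-3,2]  +wl: 2
  step 6. node 0  ⊔preds=[-3,2]  new=[-3,2]  old=[-1,-1]  +wl: 
  step 7. node 2  ⊔preds=[-4,4]  new=[-4,4]  old=[-3,2]  +wl: 1,3
  step 8. node 1  ⊔preds=[-4,4]  new=[-4,4]  stable
  step 9. node 3  ⊔preds=[-4,4]  new=[-4,4]  old=[-3,2]  +wl: 0,1
  step 10. node 0  ⊔preds=[-4,4]  new=[-4,4]  old=[-3,2]  +wl: 
  step 11. node 1  ⊔preds=[-4,4]  new=[-4,4]  stable

Least fixpoint reached:
  node 0: [-4,4]
  node 1: [-4,4]
  node 2: [-4,4]
  node 3: [-4,4]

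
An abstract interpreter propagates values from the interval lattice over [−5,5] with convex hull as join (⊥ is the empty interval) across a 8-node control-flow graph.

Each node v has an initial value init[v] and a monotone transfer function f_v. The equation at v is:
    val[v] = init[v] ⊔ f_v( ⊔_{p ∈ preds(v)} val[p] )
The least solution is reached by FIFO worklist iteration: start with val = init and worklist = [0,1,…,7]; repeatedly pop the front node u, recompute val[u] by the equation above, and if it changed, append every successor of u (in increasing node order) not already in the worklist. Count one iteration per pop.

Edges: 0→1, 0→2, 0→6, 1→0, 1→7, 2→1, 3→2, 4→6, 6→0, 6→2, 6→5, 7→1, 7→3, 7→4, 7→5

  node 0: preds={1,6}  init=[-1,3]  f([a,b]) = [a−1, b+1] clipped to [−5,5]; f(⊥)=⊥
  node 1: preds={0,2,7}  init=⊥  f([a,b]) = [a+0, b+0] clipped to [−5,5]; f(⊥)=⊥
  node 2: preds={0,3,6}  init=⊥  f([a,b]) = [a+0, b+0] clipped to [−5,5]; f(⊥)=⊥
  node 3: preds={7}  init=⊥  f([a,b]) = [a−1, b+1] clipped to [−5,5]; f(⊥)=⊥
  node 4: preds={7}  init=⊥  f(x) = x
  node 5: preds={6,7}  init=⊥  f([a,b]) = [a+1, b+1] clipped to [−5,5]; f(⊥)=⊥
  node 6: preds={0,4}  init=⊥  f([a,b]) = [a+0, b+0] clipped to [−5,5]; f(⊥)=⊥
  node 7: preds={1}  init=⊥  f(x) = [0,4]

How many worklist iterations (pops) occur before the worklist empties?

38

Iteration log — 38 steps:
  step 1. node 0  ⊔preds=⊥  new=[-1,3]  stable
  step 2. node 1  ⊔preds=[-1,3]  new=[-1,3]  old=⊥  +wl: 0
  step 3. node 2  ⊔preds=[-1,3]  new=[-1,3]  old=⊥  +wl: 1
  step 4. node 3  ⊔preds=⊥  new=⊥  stable
  step 5. node 4  ⊔preds=⊥  new=⊥  stable
  step 6. node 5  ⊔preds=⊥  new=⊥  stable
  step 7. node 6  ⊔preds=[-1,3]  new=[-1,3]  old=⊥  +wl: 2,5
  step 8. node 7  ⊔preds=[-1,3]  new=[0,4]  old=⊥  +wl: 3,4
  step 9. node 0  ⊔preds=[-1,3]  new=[-2,4]  old=[-1,3]  +wl: 6
  step 10. node 1  ⊔preds=[-2,4]  new=[-2,4]  old=[-1,3]  +wl: 0,7
  step 11. node 2  ⊔preds=[-2,4]  new=[-2,4]  old=[-1,3]  +wl: 1
  step 12. node 5  ⊔preds=[-1,4]  new=[0,5]  old=⊥  +wl: 
  step 13. node 3  ⊔preds=[0,4]  new=[-1,5]  old=⊥  +wl: 2
  step 14. node 4  ⊔preds=[0,4]  new=[0,4]  old=⊥  +wl: 
  step 15. node 6  ⊔preds=[-2,4]  new=[-2,4]  old=[-1,3]  +wl: 5
  step 16. node 0  ⊔preds=[-2,4]  new=[-3,5]  old=[-2,4]  +wl: 6
  step 17. node 7  ⊔preds=[-2,4]  new=[0,4]  stable
  step 18. node 1  ⊔preds=[-3,5]  new=[-3,5]  old=[-2,4]  +wl: 0,7
  step 19. node 2  ⊔preds=[-3,5]  new=[-3,5]  old=[-2,4]  +wl: 1
  step 20. node 5  ⊔preds=[-2,4]  new=[-1,5]  old=[0,5]  +wl: 
  step 21. node 6  ⊔preds=[-3,5]  new=[-3,5]  old=[-2,4]  +wl: 2,5
  step 22. node 0  ⊔preds=[-3,5]  new=[-4,5]  old=[-3,5]  +wl: 6
  step 23. node 7  ⊔preds=[-3,5]  new=[0,4]  stable
  step 24. node 1  ⊔preds=[-4,5]  new=[-4,5]  old=[-3,5]  +wl: 0,7
  step 25. node 2  ⊔preds=[-4,5]  new=[-4,5]  old=[-3,5]  +wl: 1
  step 26. node 5  ⊔preds=[-3,5]  new=[-2,5]  old=[-1,5]  +wl: 
  step 27. node 6  ⊔preds=[-4,5]  new=[-4,5]  old=[-3,5]  +wl: 2,5
  step 28. node 0  ⊔preds=[-4,5]  new=[-5,5]  old=[-4,5]  +wl: 6
  step 29. node 7  ⊔preds=[-4,5]  new=[0,4]  stable
  step 30. node 1  ⊔preds=[-5,5]  new=[-5,5]  old=[-4,5]  +wl: 0,7
  step 31. node 2  ⊔preds=[-5,5]  new=[-5,5]  old=[-4,5]  +wl: 1
  step 32. node 5  ⊔preds=[-4,5]  new=[-3,5]  old=[-2,5]  +wl: 
  step 33. node 6  ⊔preds=[-5,5]  new=[-5,5]  old=[-4,5]  +wl: 2,5
  step 34. node 0  ⊔preds=[-5,5]  new=[-5,5]  stable
  step 35. node 7  ⊔preds=[-5,5]  new=[0,4]  stable
  step 36. node 1  ⊔preds=[-5,5]  new=[-5,5]  stable
  step 37. node 2  ⊔preds=[-5,5]  new=[-5,5]  stable
  step 38. node 5  ⊔preds=[-5,5]  new=[-4,5]  old=[-3,5]  +wl: 

Least fixpoint reached:
  node 0: [-5,5]
  node 1: [-5,5]
  node 2: [-5,5]
  node 3: [-1,5]
  node 4: [0,4]
  node 5: [-4,5]
  node 6: [-5,5]
  node 7: [0,4]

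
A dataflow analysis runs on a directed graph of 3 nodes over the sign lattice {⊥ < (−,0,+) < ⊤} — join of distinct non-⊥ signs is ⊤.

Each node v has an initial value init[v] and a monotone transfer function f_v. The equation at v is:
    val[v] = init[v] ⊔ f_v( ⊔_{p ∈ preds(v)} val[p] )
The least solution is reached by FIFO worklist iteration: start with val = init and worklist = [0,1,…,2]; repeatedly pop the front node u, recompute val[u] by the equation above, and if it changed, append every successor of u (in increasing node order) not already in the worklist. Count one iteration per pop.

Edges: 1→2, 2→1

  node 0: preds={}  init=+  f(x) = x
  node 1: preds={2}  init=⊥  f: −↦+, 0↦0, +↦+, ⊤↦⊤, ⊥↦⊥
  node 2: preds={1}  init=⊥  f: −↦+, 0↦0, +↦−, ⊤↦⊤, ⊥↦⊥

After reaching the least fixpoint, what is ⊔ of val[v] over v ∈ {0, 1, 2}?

+

Iteration log — 3 steps:
  step 1. node 0  ⊔preds=⊥  new=+  stable
  step 2. node 1  ⊔preds=⊥  new=⊥  stable
  step 3. node 2  ⊔preds=⊥  new=⊥  stable

Least fixpoint reached:
  node 0: +
  node 1: ⊥
  node 2: ⊥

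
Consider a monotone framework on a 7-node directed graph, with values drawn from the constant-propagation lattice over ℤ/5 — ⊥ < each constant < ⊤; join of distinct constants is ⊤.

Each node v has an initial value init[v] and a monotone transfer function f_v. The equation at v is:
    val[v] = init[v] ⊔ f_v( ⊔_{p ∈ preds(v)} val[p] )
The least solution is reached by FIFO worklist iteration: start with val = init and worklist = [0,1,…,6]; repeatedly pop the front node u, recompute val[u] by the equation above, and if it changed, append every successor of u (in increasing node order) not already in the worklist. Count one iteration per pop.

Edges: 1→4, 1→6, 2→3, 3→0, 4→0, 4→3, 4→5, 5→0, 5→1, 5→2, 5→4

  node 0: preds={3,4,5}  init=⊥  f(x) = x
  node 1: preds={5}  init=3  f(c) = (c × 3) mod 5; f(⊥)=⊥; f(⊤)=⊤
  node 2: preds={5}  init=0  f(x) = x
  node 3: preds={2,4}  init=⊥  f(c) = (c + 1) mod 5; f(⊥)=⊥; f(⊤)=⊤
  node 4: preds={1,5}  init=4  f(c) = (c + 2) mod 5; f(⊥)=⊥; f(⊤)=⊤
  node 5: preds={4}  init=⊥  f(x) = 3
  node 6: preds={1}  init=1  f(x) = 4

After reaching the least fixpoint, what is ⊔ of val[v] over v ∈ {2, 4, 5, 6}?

⊤

Worklist (14 pops):
  #1 pop 0: in=4 → 4 (was ⊥); enqueue []
  #2 pop 1: in=⊥ → 3 (no change)
  #3 pop 2: in=⊥ → 0 (no change)
  #4 pop 3: in=⊤ → ⊤ (was ⊥); enqueue [0]
  #5 pop 4: in=3 → ⊤ (was 4); enqueue [3]
  #6 pop 5: in=⊤ → 3 (was ⊥); enqueue [1,2,4]
  #7 pop 6: in=3 → ⊤ (was 1); enqueue []
  #8 pop 0: in=⊤ → ⊤ (was 4); enqueue []
  #9 pop 3: in=⊤ → ⊤ (no change)
  #10 pop 1: in=3 → ⊤ (was 3); enqueue [6]
  #11 pop 2: in=3 → ⊤ (was 0); enqueue [3]
  #12 pop 4: in=⊤ → ⊤ (no change)
  #13 pop 6: in=⊤ → ⊤ (no change)
  #14 pop 3: in=⊤ → ⊤ (no change)

Fixpoint:
  val[0] = ⊤
  val[1] = ⊤
  val[2] = ⊤
  val[3] = ⊤
  val[4] = ⊤
  val[5] = 3
  val[6] = ⊤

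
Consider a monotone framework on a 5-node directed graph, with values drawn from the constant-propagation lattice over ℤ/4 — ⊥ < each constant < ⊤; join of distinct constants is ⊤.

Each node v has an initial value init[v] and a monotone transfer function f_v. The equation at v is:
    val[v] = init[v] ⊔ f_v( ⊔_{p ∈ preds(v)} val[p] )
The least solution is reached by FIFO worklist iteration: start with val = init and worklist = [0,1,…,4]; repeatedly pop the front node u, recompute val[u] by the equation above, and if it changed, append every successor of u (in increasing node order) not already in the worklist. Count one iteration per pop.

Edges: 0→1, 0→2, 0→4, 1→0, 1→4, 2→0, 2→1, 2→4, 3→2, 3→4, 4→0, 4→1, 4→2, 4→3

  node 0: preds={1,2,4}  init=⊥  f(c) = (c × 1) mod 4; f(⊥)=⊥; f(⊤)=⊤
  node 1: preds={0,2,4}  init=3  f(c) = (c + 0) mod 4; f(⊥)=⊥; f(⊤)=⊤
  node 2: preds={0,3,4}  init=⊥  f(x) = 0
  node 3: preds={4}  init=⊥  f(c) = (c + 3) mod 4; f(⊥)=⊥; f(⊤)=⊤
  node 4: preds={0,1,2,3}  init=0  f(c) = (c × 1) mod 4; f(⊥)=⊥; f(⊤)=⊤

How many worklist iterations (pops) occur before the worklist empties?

Iteration log — 11 steps:
  step 1. node 0  ⊔preds=⊤  new=⊤  old=⊥  +wl: 
  step 2. node 1  ⊔preds=⊤  new=⊤  old=3  +wl: 0
  step 3. node 2  ⊔preds=⊤  new=0  old=⊥  +wl: 1
  step 4. node 3  ⊔preds=0  new=3  old=⊥  +wl: 2
  step 5. node 4  ⊔preds=⊤  new=⊤  old=0  +wl: 3
  step 6. node 0  ⊔preds=⊤  new=⊤  stable
  step 7. node 1  ⊔preds=⊤  new=⊤  stable
  step 8. node 2  ⊔preds=⊤  new=0  stable
  step 9. node 3  ⊔preds=⊤  new=⊤  old=3  +wl: 2,4
  step 10. node 2  ⊔preds=⊤  new=0  stable
  step 11. node 4  ⊔preds=⊤  new=⊤  stable

Least fixpoint reached:
  node 0: ⊤
  node 1: ⊤
  node 2: 0
  node 3: ⊤
  node 4: ⊤

11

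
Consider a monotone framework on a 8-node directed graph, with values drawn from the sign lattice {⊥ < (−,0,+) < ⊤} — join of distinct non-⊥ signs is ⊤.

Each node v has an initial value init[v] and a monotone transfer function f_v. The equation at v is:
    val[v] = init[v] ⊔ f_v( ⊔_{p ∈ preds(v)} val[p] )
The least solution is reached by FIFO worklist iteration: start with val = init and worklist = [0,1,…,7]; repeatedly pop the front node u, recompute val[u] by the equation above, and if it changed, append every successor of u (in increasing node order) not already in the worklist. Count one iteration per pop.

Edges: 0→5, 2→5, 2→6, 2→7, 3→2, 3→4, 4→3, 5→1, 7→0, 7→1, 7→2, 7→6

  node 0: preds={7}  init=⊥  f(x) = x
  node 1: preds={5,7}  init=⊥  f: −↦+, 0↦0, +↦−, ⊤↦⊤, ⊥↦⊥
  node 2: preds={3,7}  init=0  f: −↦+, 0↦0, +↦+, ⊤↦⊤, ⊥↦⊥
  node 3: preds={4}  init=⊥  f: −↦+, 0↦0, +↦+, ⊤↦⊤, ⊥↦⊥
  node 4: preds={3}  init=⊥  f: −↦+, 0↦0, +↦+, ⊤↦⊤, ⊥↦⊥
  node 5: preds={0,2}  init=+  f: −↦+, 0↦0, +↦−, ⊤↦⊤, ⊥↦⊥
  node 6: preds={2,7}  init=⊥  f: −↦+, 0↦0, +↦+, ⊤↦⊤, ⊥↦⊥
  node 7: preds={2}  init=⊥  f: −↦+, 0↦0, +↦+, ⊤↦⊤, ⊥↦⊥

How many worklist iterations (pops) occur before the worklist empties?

Trace (13 dequeues):
  [1] u=0 | in ⊥ | out ⊥ | ==
  [2] u=1 | in + | out − | prev ⊥ | push {}
  [3] u=2 | in ⊥ | out 0 | ==
  [4] u=3 | in ⊥ | out ⊥ | ==
  [5] u=4 | in ⊥ | out ⊥ | ==
  [6] u=5 | in 0 | out ⊤ | prev + | push {1}
  [7] u=6 | in 0 | out 0 | prev ⊥ | push {}
  [8] u=7 | in 0 | out 0 | prev ⊥ | push {0,2,6}
  [9] u=1 | in ⊤ | out ⊤ | prev − | push {}
  [10] u=0 | in 0 | out 0 | prev ⊥ | push {5}
  [11] u=2 | in 0 | out 0 | ==
  [12] u=6 | in 0 | out 0 | ==
  [13] u=5 | in 0 | out ⊤ | ==

Converged values:
  [0] 0
  [1] ⊤
  [2] 0
  [3] ⊥
  [4] ⊥
  [5] ⊤
  [6] 0
  [7] 0

13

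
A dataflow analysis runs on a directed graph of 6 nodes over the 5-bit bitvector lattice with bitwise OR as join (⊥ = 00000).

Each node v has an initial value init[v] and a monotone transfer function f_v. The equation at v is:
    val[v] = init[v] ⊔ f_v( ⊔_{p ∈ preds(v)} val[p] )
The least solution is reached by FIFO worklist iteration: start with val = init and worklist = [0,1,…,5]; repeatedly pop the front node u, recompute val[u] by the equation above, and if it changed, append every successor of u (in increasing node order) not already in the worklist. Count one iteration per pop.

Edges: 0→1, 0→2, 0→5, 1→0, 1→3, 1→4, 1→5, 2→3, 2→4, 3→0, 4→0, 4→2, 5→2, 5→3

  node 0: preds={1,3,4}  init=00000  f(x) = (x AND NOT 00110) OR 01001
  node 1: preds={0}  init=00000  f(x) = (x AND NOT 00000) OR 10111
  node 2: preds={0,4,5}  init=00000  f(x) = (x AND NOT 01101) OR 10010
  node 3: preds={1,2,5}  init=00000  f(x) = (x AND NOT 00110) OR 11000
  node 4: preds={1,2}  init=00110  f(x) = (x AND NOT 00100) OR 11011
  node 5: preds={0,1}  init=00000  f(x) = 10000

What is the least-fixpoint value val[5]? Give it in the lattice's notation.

10000

Worklist (11 pops):
  #1 pop 0: in=00110 → 01001 (was 00000); enqueue []
  #2 pop 1: in=01001 → 11111 (was 00000); enqueue [0]
  #3 pop 2: in=01111 → 10010 (was 00000); enqueue []
  #4 pop 3: in=11111 → 11001 (was 00000); enqueue []
  #5 pop 4: in=11111 → 11111 (was 00110); enqueue [2]
  #6 pop 5: in=11111 → 10000 (was 00000); enqueue [3]
  #7 pop 0: in=11111 → 11001 (was 01001); enqueue [1,5]
  #8 pop 2: in=11111 → 10010 (no change)
  #9 pop 3: in=11111 → 11001 (no change)
  #10 pop 1: in=11001 → 11111 (no change)
  #11 pop 5: in=11111 → 10000 (no change)

Fixpoint:
  val[0] = 11001
  val[1] = 11111
  val[2] = 10010
  val[3] = 11001
  val[4] = 11111
  val[5] = 10000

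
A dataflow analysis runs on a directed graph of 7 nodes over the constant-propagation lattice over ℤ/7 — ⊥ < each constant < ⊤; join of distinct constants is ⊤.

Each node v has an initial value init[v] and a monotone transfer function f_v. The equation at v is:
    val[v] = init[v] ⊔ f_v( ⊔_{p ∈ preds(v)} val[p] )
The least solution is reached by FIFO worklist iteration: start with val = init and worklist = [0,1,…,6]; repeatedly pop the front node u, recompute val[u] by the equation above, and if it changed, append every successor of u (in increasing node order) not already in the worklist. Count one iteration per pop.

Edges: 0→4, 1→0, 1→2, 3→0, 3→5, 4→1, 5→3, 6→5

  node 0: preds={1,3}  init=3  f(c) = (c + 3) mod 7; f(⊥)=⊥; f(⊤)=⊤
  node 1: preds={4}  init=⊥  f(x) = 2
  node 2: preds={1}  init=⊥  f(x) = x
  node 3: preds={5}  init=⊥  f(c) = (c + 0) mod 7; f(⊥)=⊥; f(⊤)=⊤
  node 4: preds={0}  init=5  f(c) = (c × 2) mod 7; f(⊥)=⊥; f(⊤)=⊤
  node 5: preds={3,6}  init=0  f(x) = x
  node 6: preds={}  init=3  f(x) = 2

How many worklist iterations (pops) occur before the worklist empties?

13

Iteration log — 13 steps:
  step 1. node 0  ⊔preds=⊥  new=3  stable
  step 2. node 1  ⊔preds=5  new=2  old=⊥  +wl: 0
  step 3. node 2  ⊔preds=2  new=2  old=⊥  +wl: 
  step 4. node 3  ⊔preds=0  new=0  old=⊥  +wl: 
  step 5. node 4  ⊔preds=3  new=⊤  old=5  +wl: 1
  step 6. node 5  ⊔preds=⊤  new=⊤  old=0  +wl: 3
  step 7. node 6  ⊔preds=⊥  new=⊤  old=3  +wl: 5
  step 8. node 0  ⊔preds=⊤  new=⊤  old=3  +wl: 4
  step 9. node 1  ⊔preds=⊤  new=2  stable
  step 10. node 3  ⊔preds=⊤  new=⊤  old=0  +wl: 0
  step 11. node 5  ⊔preds=⊤  new=⊤  stable
  step 12. node 4  ⊔preds=⊤  new=⊤  stable
  step 13. node 0  ⊔preds=⊤  new=⊤  stable

Least fixpoint reached:
  node 0: ⊤
  node 1: 2
  node 2: 2
  node 3: ⊤
  node 4: ⊤
  node 5: ⊤
  node 6: ⊤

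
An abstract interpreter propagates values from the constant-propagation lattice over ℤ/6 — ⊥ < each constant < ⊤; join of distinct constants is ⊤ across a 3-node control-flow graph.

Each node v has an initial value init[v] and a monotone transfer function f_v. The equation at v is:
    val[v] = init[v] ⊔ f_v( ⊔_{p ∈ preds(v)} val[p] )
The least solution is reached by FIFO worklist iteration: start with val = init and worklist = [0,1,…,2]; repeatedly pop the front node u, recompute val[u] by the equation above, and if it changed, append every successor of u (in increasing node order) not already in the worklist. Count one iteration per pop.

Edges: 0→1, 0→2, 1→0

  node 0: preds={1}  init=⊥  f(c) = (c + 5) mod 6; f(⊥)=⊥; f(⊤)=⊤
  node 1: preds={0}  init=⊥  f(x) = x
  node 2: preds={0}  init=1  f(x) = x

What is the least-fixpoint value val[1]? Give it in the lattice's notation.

⊥

Iteration log — 3 steps:
  step 1. node 0  ⊔preds=⊥  new=⊥  stable
  step 2. node 1  ⊔preds=⊥  new=⊥  stable
  step 3. node 2  ⊔preds=⊥  new=1  stable

Least fixpoint reached:
  node 0: ⊥
  node 1: ⊥
  node 2: 1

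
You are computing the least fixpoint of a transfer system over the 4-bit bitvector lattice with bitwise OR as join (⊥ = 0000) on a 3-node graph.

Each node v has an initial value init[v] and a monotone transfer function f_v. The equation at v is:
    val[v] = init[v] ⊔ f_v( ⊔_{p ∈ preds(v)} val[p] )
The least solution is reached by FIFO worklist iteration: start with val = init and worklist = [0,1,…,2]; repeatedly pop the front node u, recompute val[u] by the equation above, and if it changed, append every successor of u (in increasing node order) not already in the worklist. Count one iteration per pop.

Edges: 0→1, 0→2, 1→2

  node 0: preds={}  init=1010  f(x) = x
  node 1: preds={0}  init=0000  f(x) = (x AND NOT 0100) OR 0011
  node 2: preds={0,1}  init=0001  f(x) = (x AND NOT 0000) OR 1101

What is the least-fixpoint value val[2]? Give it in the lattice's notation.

1111

Iteration log — 3 steps:
  step 1. node 0  ⊔preds=0000  new=1010  stable
  step 2. node 1  ⊔preds=1010  new=1011  old=0000  +wl: 
  step 3. node 2  ⊔preds=1011  new=1111  old=0001  +wl: 

Least fixpoint reached:
  node 0: 1010
  node 1: 1011
  node 2: 1111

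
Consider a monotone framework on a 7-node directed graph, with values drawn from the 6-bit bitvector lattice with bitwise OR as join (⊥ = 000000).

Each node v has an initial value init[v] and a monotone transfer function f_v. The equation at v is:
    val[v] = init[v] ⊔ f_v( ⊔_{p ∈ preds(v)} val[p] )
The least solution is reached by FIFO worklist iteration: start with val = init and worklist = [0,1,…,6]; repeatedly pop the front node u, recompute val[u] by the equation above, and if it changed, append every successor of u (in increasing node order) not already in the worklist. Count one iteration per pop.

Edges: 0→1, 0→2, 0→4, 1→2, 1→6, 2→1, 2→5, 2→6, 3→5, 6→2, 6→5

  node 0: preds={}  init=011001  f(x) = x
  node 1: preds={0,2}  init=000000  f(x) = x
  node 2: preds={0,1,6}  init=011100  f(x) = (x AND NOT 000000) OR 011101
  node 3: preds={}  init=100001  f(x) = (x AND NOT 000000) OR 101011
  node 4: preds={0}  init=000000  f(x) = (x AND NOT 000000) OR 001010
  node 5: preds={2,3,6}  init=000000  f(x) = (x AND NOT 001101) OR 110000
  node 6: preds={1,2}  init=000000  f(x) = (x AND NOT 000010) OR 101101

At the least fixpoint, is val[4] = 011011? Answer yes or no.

yes

Iteration log — 13 steps:
  step 1. node 0  ⊔preds=000000  new=011001  stable
  step 2. node 1  ⊔preds=011101  new=011101  old=000000  +wl: 
  step 3. node 2  ⊔preds=011101  new=011101  old=011100  +wl: 1
  step 4. node 3  ⊔preds=000000  new=101011  old=100001  +wl: 
  step 5. node 4  ⊔preds=011001  new=011011  old=000000  +wl: 
  step 6. node 5  ⊔preds=111111  new=110010  old=000000  +wl: 
  step 7. node 6  ⊔preds=011101  new=111101  old=000000  +wl: 2,5
  step 8. node 1  ⊔preds=011101  new=011101  stable
  step 9. node 2  ⊔preds=111101  new=111101  old=011101  +wl: 1,6
  step 10. node 5  ⊔preds=111111  new=110010  stable
  step 11. node 1  ⊔preds=111101  new=111101  old=011101  +wl: 2
  step 12. node 6  ⊔preds=111101  new=111101  stable
  step 13. node 2  ⊔preds=111101  new=111101  stable

Least fixpoint reached:
  node 0: 011001
  node 1: 111101
  node 2: 111101
  node 3: 101011
  node 4: 011011
  node 5: 110010
  node 6: 111101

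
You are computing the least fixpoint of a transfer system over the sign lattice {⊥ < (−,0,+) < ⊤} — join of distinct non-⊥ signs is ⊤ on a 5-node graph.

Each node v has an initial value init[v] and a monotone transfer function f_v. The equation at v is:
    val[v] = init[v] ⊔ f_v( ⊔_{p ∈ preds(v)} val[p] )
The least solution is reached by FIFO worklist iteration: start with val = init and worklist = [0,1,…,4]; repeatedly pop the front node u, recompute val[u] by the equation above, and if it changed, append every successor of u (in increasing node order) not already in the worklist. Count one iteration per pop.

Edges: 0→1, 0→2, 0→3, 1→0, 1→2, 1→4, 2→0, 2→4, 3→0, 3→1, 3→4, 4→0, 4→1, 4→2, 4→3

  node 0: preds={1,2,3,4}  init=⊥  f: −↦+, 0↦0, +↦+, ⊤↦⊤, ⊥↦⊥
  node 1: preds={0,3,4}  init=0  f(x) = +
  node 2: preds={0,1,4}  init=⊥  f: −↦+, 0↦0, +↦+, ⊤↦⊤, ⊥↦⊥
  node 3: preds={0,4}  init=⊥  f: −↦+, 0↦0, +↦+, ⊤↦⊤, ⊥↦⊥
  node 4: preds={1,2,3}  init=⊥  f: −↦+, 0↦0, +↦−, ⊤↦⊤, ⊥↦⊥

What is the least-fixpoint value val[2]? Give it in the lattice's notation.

Iteration log — 12 steps:
  step 1. node 0  ⊔preds=0  new=0  old=⊥  +wl: 
  step 2. node 1  ⊔preds=0  new=⊤  old=0  +wl: 0
  step 3. node 2  ⊔preds=⊤  new=⊤  old=⊥  +wl: 
  step 4. node 3  ⊔preds=0  new=0  old=⊥  +wl: 1
  step 5. node 4  ⊔preds=⊤  new=⊤  old=⊥  +wl: 2,3
  step 6. node 0  ⊔preds=⊤  new=⊤  old=0  +wl: 
  step 7. node 1  ⊔preds=⊤  new=⊤  stable
  step 8. node 2  ⊔preds=⊤  new=⊤  stable
  step 9. node 3  ⊔preds=⊤  new=⊤  old=0  +wl: 0,1,4
  step 10. node 0  ⊔preds=⊤  new=⊤  stable
  step 11. node 1  ⊔preds=⊤  new=⊤  stable
  step 12. node 4  ⊔preds=⊤  new=⊤  stable

Least fixpoint reached:
  node 0: ⊤
  node 1: ⊤
  node 2: ⊤
  node 3: ⊤
  node 4: ⊤

⊤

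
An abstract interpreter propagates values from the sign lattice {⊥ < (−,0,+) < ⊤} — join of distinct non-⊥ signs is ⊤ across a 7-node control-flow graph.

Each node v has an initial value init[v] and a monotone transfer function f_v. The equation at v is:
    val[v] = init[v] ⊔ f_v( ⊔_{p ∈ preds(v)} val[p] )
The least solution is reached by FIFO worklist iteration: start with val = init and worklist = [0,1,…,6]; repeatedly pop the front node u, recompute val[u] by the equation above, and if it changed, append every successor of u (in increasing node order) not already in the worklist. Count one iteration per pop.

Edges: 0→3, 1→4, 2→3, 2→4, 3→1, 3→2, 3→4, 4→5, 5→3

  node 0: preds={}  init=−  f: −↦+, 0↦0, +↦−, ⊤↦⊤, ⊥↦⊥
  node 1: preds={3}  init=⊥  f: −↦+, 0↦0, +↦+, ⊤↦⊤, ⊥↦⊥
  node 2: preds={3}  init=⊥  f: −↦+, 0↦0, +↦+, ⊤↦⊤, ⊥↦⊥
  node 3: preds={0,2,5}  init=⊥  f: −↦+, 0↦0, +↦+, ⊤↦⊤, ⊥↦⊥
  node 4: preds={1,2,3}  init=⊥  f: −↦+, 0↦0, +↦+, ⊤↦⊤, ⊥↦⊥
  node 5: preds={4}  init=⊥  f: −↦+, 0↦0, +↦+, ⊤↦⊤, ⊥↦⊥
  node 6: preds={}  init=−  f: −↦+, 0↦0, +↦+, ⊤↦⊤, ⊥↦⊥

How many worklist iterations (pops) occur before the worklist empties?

Trace (16 dequeues):
  [1] u=0 | in ⊥ | out − | ==
  [2] u=1 | in ⊥ | out ⊥ | ==
  [3] u=2 | in ⊥ | out ⊥ | ==
  [4] u=3 | in − | out + | prev ⊥ | push {1,2}
  [5] u=4 | in + | out + | prev ⊥ | push {}
  [6] u=5 | in + | out + | prev ⊥ | push {3}
  [7] u=6 | in ⊥ | out − | ==
  [8] u=1 | in + | out + | prev ⊥ | push {4}
  [9] u=2 | in + | out + | prev ⊥ | push {}
  [10] u=3 | in ⊤ | out ⊤ | prev + | push {1,2}
  [11] u=4 | in ⊤ | out ⊤ | prev + | push {5}
  [12] u=1 | in ⊤ | out ⊤ | prev + | push {4}
  [13] u=2 | in ⊤ | out ⊤ | prev + | push {3}
  [14] u=5 | in ⊤ | out ⊤ | prev + | push {}
  [15] u=4 | in ⊤ | out ⊤ | ==
  [16] u=3 | in ⊤ | out ⊤ | ==

Converged values:
  [0] −
  [1] ⊤
  [2] ⊤
  [3] ⊤
  [4] ⊤
  [5] ⊤
  [6] −

16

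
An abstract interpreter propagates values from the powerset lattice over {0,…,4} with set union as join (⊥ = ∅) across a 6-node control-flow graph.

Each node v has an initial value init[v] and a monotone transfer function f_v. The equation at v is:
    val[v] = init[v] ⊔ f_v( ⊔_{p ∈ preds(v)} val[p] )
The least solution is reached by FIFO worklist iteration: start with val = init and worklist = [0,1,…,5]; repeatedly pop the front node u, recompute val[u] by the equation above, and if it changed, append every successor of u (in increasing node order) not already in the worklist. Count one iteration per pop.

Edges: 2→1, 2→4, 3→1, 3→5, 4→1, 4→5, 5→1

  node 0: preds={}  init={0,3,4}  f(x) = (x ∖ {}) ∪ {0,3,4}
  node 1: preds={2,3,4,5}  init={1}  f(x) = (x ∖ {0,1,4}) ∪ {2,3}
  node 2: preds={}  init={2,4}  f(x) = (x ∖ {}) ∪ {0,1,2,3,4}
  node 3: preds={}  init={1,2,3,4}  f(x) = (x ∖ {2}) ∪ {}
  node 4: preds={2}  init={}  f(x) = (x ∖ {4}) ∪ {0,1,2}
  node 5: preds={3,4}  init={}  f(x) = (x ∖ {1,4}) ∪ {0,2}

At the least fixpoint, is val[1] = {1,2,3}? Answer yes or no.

Iteration log — 7 steps:
  step 1. node 0  ⊔preds={}  new={0,3,4}  stable
  step 2. node 1  ⊔preds={1,2,3,4}  new={1,2,3}  old={1}  +wl: 
  step 3. node 2  ⊔preds={}  new={0,1,2,3,4}  old={2,4}  +wl: 1
  step 4. node 3  ⊔preds={}  new={1,2,3,4}  stable
  step 5. node 4  ⊔preds={0,1,2,3,4}  new={0,1,2,3}  old={}  +wl: 
  step 6. node 5  ⊔preds={0,1,2,3,4}  new={0,2,3}  old={}  +wl: 
  step 7. node 1  ⊔preds={0,1,2,3,4}  new={1,2,3}  stable

Least fixpoint reached:
  node 0: {0,3,4}
  node 1: {1,2,3}
  node 2: {0,1,2,3,4}
  node 3: {1,2,3,4}
  node 4: {0,1,2,3}
  node 5: {0,2,3}

yes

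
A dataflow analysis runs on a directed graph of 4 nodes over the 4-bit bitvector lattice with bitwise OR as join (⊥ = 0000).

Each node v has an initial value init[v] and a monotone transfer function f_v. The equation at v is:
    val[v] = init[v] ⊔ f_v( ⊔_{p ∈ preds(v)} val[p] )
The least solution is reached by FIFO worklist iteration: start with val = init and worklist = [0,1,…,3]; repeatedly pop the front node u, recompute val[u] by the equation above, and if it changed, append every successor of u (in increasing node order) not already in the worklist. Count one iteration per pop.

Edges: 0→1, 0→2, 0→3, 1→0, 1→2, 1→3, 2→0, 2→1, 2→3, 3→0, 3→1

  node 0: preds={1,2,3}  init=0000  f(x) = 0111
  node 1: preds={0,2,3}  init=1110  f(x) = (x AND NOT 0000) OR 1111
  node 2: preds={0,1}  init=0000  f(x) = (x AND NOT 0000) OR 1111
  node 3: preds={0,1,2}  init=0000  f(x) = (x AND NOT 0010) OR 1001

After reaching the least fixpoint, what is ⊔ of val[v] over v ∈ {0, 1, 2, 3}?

Trace (6 dequeues):
  [1] u=0 | in 1110 | out 0111 | prev 0000 | push {}
  [2] u=1 | in 0111 | out 1111 | prev 1110 | push {0}
  [3] u=2 | in 1111 | out 1111 | prev 0000 | push {1}
  [4] u=3 | in 1111 | out 1101 | prev 0000 | push {}
  [5] u=0 | in 1111 | out 0111 | ==
  [6] u=1 | in 1111 | out 1111 | ==

Converged values:
  [0] 0111
  [1] 1111
  [2] 1111
  [3] 1101

1111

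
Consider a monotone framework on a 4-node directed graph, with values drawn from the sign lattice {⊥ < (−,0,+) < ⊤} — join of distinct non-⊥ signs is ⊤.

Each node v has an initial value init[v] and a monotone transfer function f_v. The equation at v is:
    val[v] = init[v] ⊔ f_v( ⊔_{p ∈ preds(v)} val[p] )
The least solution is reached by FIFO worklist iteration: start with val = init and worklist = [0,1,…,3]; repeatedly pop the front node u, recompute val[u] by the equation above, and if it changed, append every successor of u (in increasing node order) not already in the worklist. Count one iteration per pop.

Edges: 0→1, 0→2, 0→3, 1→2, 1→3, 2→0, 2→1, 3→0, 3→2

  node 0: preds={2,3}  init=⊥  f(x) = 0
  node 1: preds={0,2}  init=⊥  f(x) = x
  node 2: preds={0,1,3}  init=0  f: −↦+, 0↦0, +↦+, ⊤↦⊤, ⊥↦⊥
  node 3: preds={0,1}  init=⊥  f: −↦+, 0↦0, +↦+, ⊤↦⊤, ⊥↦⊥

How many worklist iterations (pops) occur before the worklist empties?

Iteration log — 6 steps:
  step 1. node 0  ⊔preds=0  new=0  old=⊥  +wl: 
  step 2. node 1  ⊔preds=0  new=0  old=⊥  +wl: 
  step 3. node 2  ⊔preds=0  new=0  stable
  step 4. node 3  ⊔preds=0  new=0  old=⊥  +wl: 0,2
  step 5. node 0  ⊔preds=0  new=0  stable
  step 6. node 2  ⊔preds=0  new=0  stable

Least fixpoint reached:
  node 0: 0
  node 1: 0
  node 2: 0
  node 3: 0

6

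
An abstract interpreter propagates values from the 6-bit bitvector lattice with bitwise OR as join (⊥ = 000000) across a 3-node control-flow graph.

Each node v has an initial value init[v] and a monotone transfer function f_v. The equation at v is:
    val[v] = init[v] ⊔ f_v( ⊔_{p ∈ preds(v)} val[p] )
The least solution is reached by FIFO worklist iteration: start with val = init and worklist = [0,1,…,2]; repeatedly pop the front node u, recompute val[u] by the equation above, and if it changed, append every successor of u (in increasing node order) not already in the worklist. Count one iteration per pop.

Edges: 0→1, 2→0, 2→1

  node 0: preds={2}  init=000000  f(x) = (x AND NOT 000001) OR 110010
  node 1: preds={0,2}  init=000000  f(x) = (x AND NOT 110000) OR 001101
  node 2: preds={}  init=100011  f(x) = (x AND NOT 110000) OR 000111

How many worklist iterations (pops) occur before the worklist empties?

5

Trace (5 dequeues):
  [1] u=0 | in 100011 | out 110010 | prev 000000 | push {}
  [2] u=1 | in 110011 | out 001111 | prev 000000 | push {}
  [3] u=2 | in 000000 | out 100111 | prev 100011 | push {0,1}
  [4] u=0 | in 100111 | out 110110 | prev 110010 | push {}
  [5] u=1 | in 110111 | out 001111 | ==

Converged values:
  [0] 110110
  [1] 001111
  [2] 100111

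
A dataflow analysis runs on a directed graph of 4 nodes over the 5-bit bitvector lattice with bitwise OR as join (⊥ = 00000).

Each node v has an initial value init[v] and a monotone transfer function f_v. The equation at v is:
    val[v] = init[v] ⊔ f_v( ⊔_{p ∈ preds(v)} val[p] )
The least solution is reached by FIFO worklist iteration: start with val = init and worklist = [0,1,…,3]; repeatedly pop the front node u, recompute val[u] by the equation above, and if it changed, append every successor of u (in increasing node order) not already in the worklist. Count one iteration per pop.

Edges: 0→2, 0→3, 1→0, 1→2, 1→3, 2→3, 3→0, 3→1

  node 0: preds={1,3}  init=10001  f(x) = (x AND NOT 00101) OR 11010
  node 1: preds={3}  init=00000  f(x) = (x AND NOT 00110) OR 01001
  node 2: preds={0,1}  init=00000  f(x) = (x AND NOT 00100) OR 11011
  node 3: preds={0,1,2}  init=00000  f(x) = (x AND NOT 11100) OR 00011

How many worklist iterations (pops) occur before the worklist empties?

Worklist (6 pops):
  #1 pop 0: in=00000 → 11011 (was 10001); enqueue []
  #2 pop 1: in=00000 → 01001 (was 00000); enqueue [0]
  #3 pop 2: in=11011 → 11011 (was 00000); enqueue []
  #4 pop 3: in=11011 → 00011 (was 00000); enqueue [1]
  #5 pop 0: in=01011 → 11011 (no change)
  #6 pop 1: in=00011 → 01001 (no change)

Fixpoint:
  val[0] = 11011
  val[1] = 01001
  val[2] = 11011
  val[3] = 00011

6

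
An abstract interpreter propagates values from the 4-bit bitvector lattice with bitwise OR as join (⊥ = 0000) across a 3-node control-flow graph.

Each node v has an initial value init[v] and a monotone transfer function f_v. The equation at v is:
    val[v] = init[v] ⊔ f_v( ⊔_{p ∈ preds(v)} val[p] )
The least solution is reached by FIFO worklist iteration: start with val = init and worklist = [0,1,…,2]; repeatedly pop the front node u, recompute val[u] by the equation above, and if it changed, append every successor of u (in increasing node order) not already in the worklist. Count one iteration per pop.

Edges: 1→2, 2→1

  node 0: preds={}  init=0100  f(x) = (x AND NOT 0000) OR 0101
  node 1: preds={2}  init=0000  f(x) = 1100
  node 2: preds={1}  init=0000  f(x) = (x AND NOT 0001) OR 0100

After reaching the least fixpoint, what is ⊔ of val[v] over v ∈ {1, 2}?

1100

Trace (4 dequeues):
  [1] u=0 | in 0000 | out 0101 | prev 0100 | push {}
  [2] u=1 | in 0000 | out 1100 | prev 0000 | push {}
  [3] u=2 | in 1100 | out 1100 | prev 0000 | push {1}
  [4] u=1 | in 1100 | out 1100 | ==

Converged values:
  [0] 0101
  [1] 1100
  [2] 1100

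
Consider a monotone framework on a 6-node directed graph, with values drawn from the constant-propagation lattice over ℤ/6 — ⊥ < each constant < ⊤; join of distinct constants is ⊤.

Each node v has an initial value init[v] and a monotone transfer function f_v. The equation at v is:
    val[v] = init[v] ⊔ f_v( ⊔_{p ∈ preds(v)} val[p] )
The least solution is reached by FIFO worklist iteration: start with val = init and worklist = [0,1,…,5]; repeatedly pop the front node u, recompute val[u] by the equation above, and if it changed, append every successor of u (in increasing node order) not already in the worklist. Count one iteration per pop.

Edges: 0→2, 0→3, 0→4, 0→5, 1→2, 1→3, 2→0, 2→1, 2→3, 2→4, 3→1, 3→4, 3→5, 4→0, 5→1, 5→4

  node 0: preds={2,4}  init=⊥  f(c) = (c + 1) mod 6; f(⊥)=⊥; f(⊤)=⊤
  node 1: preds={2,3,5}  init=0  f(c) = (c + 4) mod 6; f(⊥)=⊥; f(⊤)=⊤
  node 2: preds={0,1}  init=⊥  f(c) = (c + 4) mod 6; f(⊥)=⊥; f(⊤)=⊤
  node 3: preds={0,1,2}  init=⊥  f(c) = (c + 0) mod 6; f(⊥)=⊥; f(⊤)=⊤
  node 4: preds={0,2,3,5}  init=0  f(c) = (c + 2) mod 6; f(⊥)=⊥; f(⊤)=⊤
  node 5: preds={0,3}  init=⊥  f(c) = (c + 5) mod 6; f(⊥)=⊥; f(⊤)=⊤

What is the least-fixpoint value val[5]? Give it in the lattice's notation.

Worklist (12 pops):
  #1 pop 0: in=0 → 1 (was ⊥); enqueue []
  #2 pop 1: in=⊥ → 0 (no change)
  #3 pop 2: in=⊤ → ⊤ (was ⊥); enqueue [0,1]
  #4 pop 3: in=⊤ → ⊤ (was ⊥); enqueue []
  #5 pop 4: in=⊤ → ⊤ (was 0); enqueue []
  #6 pop 5: in=⊤ → ⊤ (was ⊥); enqueue [4]
  #7 pop 0: in=⊤ → ⊤ (was 1); enqueue [2,3,5]
  #8 pop 1: in=⊤ → ⊤ (was 0); enqueue []
  #9 pop 4: in=⊤ → ⊤ (no change)
  #10 pop 2: in=⊤ → ⊤ (no change)
  #11 pop 3: in=⊤ → ⊤ (no change)
  #12 pop 5: in=⊤ → ⊤ (no change)

Fixpoint:
  val[0] = ⊤
  val[1] = ⊤
  val[2] = ⊤
  val[3] = ⊤
  val[4] = ⊤
  val[5] = ⊤

⊤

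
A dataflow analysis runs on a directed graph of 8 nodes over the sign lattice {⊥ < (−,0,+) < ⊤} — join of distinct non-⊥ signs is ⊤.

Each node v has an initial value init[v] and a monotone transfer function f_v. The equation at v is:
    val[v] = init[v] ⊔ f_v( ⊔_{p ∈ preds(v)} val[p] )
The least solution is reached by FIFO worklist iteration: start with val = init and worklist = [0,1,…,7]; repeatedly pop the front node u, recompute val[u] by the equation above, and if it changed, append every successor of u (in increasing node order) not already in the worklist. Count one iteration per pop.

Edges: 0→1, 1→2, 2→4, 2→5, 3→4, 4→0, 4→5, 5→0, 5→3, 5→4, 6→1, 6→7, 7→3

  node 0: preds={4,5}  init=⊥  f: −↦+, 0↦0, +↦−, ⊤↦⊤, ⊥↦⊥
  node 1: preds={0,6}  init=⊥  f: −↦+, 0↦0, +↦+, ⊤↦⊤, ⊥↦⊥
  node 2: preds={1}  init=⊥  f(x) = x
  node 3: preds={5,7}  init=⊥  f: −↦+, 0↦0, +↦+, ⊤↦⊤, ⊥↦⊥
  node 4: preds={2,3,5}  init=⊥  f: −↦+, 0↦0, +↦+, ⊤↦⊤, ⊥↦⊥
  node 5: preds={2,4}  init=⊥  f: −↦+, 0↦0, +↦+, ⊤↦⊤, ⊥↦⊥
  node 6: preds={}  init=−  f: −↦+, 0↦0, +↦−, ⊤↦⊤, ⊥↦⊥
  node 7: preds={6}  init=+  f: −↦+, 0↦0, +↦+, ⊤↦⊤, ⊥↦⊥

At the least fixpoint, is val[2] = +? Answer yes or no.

Trace (12 dequeues):
  [1] u=0 | in ⊥ | out ⊥ | ==
  [2] u=1 | in − | out + | prev ⊥ | push {}
  [3] u=2 | in + | out + | prev ⊥ | push {}
  [4] u=3 | in + | out + | prev ⊥ | push {}
  [5] u=4 | in + | out + | prev ⊥ | push {0}
  [6] u=5 | in + | out + | prev ⊥ | push {3,4}
  [7] u=6 | in ⊥ | out − | ==
  [8] u=7 | in − | out + | ==
  [9] u=0 | in + | out − | prev ⊥ | push {1}
  [10] u=3 | in + | out + | ==
  [11] u=4 | in + | out + | ==
  [12] u=1 | in − | out + | ==

Converged values:
  [0] −
  [1] +
  [2] +
  [3] +
  [4] +
  [5] +
  [6] −
  [7] +

yes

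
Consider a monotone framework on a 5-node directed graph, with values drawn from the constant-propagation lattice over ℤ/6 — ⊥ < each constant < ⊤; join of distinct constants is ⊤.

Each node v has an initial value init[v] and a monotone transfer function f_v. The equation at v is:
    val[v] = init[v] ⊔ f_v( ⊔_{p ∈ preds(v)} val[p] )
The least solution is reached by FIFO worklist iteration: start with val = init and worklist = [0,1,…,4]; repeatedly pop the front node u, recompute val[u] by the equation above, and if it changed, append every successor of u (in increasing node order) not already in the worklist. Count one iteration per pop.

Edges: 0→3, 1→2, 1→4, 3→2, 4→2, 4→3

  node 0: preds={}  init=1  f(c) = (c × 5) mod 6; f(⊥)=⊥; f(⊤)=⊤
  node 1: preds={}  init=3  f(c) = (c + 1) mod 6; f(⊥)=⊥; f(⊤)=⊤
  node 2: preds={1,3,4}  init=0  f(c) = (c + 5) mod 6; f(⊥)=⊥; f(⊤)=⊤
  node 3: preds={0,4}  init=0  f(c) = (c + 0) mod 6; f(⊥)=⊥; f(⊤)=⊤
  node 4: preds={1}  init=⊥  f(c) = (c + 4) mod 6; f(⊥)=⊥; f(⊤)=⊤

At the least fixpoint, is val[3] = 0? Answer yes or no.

Iteration log — 7 steps:
  step 1. node 0  ⊔preds=⊥  new=1  stable
  step 2. node 1  ⊔preds=⊥  new=3  stable
  step 3. node 2  ⊔preds=⊤  new=⊤  old=0  +wl: 
  step 4. node 3  ⊔preds=1  new=⊤  old=0  +wl: 2
  step 5. node 4  ⊔preds=3  new=1  old=⊥  +wl: 3
  step 6. node 2  ⊔preds=⊤  new=⊤  stable
  step 7. node 3  ⊔preds=1  new=⊤  stable

Least fixpoint reached:
  node 0: 1
  node 1: 3
  node 2: ⊤
  node 3: ⊤
  node 4: 1

no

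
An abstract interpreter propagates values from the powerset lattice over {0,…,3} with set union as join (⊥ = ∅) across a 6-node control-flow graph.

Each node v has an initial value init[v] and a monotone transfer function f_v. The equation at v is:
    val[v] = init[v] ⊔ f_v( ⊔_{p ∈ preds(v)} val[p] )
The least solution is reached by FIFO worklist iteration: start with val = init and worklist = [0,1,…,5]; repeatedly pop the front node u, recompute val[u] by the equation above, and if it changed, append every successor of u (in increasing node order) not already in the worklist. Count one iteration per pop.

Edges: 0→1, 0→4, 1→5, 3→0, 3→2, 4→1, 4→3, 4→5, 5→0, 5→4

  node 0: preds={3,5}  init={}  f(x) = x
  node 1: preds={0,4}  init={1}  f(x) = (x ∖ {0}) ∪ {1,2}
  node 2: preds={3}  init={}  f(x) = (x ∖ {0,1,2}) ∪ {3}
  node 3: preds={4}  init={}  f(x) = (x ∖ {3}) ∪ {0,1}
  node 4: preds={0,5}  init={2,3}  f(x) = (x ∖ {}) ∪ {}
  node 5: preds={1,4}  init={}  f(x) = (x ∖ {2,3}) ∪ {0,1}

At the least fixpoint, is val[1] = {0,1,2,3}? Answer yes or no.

Trace (12 dequeues):
  [1] u=0 | in {} | out {} | ==
  [2] u=1 | in {2,3} | out {1,2,3} | prev {1} | push {}
  [3] u=2 | in {} | out {3} | prev {} | push {}
  [4] u=3 | in {2,3} | out {0,1,2} | prev {} | push {0,2}
  [5] u=4 | in {} | out {2,3} | ==
  [6] u=5 | in {1,2,3} | out {0,1} | prev {} | push {4}
  [7] u=0 | in {0,1,2} | out {0,1,2} | prev {} | push {1}
  [8] u=2 | in {0,1,2} | out {3} | ==
  [9] u=4 | in {0,1,2} | out {0,1,2,3} | prev {2,3} | push {3,5}
  [10] u=1 | in {0,1,2,3} | out {1,2,3} | ==
  [11] u=3 | in {0,1,2,3} | out {0,1,2} | ==
  [12] u=5 | in {0,1,2,3} | out {0,1} | ==

Converged values:
  [0] {0,1,2}
  [1] {1,2,3}
  [2] {3}
  [3] {0,1,2}
  [4] {0,1,2,3}
  [5] {0,1}

no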